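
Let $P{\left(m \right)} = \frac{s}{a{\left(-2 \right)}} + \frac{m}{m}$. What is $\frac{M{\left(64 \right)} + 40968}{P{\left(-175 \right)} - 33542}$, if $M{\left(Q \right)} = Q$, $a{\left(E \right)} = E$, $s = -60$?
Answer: $- \frac{1784}{1457} \approx -1.2244$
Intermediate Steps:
$P{\left(m \right)} = 31$ ($P{\left(m \right)} = - \frac{60}{-2} + \frac{m}{m} = \left(-60\right) \left(- \frac{1}{2}\right) + 1 = 30 + 1 = 31$)
$\frac{M{\left(64 \right)} + 40968}{P{\left(-175 \right)} - 33542} = \frac{64 + 40968}{31 - 33542} = \frac{41032}{-33511} = 41032 \left(- \frac{1}{33511}\right) = - \frac{1784}{1457}$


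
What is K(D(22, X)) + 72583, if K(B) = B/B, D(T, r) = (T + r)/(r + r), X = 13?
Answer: 72584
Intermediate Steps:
D(T, r) = (T + r)/(2*r) (D(T, r) = (T + r)/((2*r)) = (T + r)*(1/(2*r)) = (T + r)/(2*r))
K(B) = 1
K(D(22, X)) + 72583 = 1 + 72583 = 72584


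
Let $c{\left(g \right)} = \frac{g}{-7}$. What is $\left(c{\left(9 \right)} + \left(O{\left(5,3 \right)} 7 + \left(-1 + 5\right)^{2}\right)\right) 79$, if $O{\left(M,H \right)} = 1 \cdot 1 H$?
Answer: $\frac{19750}{7} \approx 2821.4$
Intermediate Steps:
$O{\left(M,H \right)} = H$ ($O{\left(M,H \right)} = 1 H = H$)
$c{\left(g \right)} = - \frac{g}{7}$ ($c{\left(g \right)} = g \left(- \frac{1}{7}\right) = - \frac{g}{7}$)
$\left(c{\left(9 \right)} + \left(O{\left(5,3 \right)} 7 + \left(-1 + 5\right)^{2}\right)\right) 79 = \left(\left(- \frac{1}{7}\right) 9 + \left(3 \cdot 7 + \left(-1 + 5\right)^{2}\right)\right) 79 = \left(- \frac{9}{7} + \left(21 + 4^{2}\right)\right) 79 = \left(- \frac{9}{7} + \left(21 + 16\right)\right) 79 = \left(- \frac{9}{7} + 37\right) 79 = \frac{250}{7} \cdot 79 = \frac{19750}{7}$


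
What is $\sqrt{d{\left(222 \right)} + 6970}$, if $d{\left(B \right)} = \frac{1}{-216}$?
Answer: $\frac{\sqrt{9033114}}{36} \approx 83.486$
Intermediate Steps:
$d{\left(B \right)} = - \frac{1}{216}$
$\sqrt{d{\left(222 \right)} + 6970} = \sqrt{- \frac{1}{216} + 6970} = \sqrt{\frac{1505519}{216}} = \frac{\sqrt{9033114}}{36}$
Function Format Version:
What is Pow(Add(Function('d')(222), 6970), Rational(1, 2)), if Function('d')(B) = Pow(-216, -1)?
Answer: Mul(Rational(1, 36), Pow(9033114, Rational(1, 2))) ≈ 83.486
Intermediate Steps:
Function('d')(B) = Rational(-1, 216)
Pow(Add(Function('d')(222), 6970), Rational(1, 2)) = Pow(Add(Rational(-1, 216), 6970), Rational(1, 2)) = Pow(Rational(1505519, 216), Rational(1, 2)) = Mul(Rational(1, 36), Pow(9033114, Rational(1, 2)))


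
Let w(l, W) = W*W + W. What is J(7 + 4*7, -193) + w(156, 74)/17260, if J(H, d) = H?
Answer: 60965/1726 ≈ 35.322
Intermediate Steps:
w(l, W) = W + W² (w(l, W) = W² + W = W + W²)
J(7 + 4*7, -193) + w(156, 74)/17260 = (7 + 4*7) + (74*(1 + 74))/17260 = (7 + 28) + (74*75)*(1/17260) = 35 + 5550*(1/17260) = 35 + 555/1726 = 60965/1726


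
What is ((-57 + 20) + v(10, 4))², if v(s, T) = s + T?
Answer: 529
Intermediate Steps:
v(s, T) = T + s
((-57 + 20) + v(10, 4))² = ((-57 + 20) + (4 + 10))² = (-37 + 14)² = (-23)² = 529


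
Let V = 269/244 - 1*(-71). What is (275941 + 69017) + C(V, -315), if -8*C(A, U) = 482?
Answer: 1379591/4 ≈ 3.4490e+5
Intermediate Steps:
V = 17593/244 (V = 269*(1/244) + 71 = 269/244 + 71 = 17593/244 ≈ 72.102)
C(A, U) = -241/4 (C(A, U) = -⅛*482 = -241/4)
(275941 + 69017) + C(V, -315) = (275941 + 69017) - 241/4 = 344958 - 241/4 = 1379591/4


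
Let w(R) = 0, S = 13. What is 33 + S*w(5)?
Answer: 33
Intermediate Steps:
33 + S*w(5) = 33 + 13*0 = 33 + 0 = 33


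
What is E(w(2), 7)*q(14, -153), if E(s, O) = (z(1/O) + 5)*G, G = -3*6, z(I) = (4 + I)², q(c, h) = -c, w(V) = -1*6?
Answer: 39096/7 ≈ 5585.1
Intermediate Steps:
w(V) = -6
G = -18
E(s, O) = -90 - 18*(4 + 1/O)² (E(s, O) = ((4 + 1/O)² + 5)*(-18) = (5 + (4 + 1/O)²)*(-18) = -90 - 18*(4 + 1/O)²)
E(w(2), 7)*q(14, -153) = (-378 - 144/7 - 18/7²)*(-1*14) = (-378 - 144*⅐ - 18*1/49)*(-14) = (-378 - 144/7 - 18/49)*(-14) = -19548/49*(-14) = 39096/7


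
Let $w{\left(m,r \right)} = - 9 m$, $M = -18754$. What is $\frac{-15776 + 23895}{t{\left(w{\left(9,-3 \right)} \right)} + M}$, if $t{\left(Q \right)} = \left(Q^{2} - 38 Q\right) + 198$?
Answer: $- \frac{8119}{8917} \approx -0.91051$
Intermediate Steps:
$t{\left(Q \right)} = 198 + Q^{2} - 38 Q$
$\frac{-15776 + 23895}{t{\left(w{\left(9,-3 \right)} \right)} + M} = \frac{-15776 + 23895}{\left(198 + \left(\left(-9\right) 9\right)^{2} - 38 \left(\left(-9\right) 9\right)\right) - 18754} = \frac{8119}{\left(198 + \left(-81\right)^{2} - -3078\right) - 18754} = \frac{8119}{\left(198 + 6561 + 3078\right) - 18754} = \frac{8119}{9837 - 18754} = \frac{8119}{-8917} = 8119 \left(- \frac{1}{8917}\right) = - \frac{8119}{8917}$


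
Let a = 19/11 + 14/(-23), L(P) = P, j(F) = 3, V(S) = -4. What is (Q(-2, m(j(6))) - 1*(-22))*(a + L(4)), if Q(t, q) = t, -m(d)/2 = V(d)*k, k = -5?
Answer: 25900/253 ≈ 102.37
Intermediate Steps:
m(d) = -40 (m(d) = -(-8)*(-5) = -2*20 = -40)
a = 283/253 (a = 19*(1/11) + 14*(-1/23) = 19/11 - 14/23 = 283/253 ≈ 1.1186)
(Q(-2, m(j(6))) - 1*(-22))*(a + L(4)) = (-2 - 1*(-22))*(283/253 + 4) = (-2 + 22)*(1295/253) = 20*(1295/253) = 25900/253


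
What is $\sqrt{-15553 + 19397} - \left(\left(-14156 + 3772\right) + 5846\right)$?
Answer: $4600$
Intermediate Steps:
$\sqrt{-15553 + 19397} - \left(\left(-14156 + 3772\right) + 5846\right) = \sqrt{3844} - \left(-10384 + 5846\right) = 62 - -4538 = 62 + 4538 = 4600$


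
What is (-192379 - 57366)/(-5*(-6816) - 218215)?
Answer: 49949/36827 ≈ 1.3563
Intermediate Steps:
(-192379 - 57366)/(-5*(-6816) - 218215) = -249745/(34080 - 218215) = -249745/(-184135) = -249745*(-1/184135) = 49949/36827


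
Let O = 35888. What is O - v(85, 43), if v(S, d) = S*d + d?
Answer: 32190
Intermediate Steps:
v(S, d) = d + S*d
O - v(85, 43) = 35888 - 43*(1 + 85) = 35888 - 43*86 = 35888 - 1*3698 = 35888 - 3698 = 32190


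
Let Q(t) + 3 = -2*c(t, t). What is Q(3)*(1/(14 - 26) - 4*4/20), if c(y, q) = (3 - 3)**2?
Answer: 53/20 ≈ 2.6500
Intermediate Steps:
c(y, q) = 0 (c(y, q) = 0**2 = 0)
Q(t) = -3 (Q(t) = -3 - 2*0 = -3 + 0 = -3)
Q(3)*(1/(14 - 26) - 4*4/20) = -3*(1/(14 - 26) - 4*4/20) = -3*(1/(-12) - 16*1/20) = -3*(-1/12 - 4/5) = -3*(-53/60) = 53/20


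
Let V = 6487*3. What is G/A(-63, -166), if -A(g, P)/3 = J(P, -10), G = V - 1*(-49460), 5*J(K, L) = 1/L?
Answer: 3446050/3 ≈ 1.1487e+6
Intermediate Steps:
J(K, L) = 1/(5*L)
V = 19461
G = 68921 (G = 19461 - 1*(-49460) = 19461 + 49460 = 68921)
A(g, P) = 3/50 (A(g, P) = -3/(5*(-10)) = -3*(-1)/(5*10) = -3*(-1/50) = 3/50)
G/A(-63, -166) = 68921/(3/50) = 68921*(50/3) = 3446050/3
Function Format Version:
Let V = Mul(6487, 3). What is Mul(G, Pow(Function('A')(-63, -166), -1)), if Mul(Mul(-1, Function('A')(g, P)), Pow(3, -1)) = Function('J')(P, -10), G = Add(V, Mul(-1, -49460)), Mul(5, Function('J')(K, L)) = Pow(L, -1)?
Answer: Rational(3446050, 3) ≈ 1.1487e+6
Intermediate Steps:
Function('J')(K, L) = Mul(Rational(1, 5), Pow(L, -1))
V = 19461
G = 68921 (G = Add(19461, Mul(-1, -49460)) = Add(19461, 49460) = 68921)
Function('A')(g, P) = Rational(3, 50) (Function('A')(g, P) = Mul(-3, Mul(Rational(1, 5), Pow(-10, -1))) = Mul(-3, Mul(Rational(1, 5), Rational(-1, 10))) = Mul(-3, Rational(-1, 50)) = Rational(3, 50))
Mul(G, Pow(Function('A')(-63, -166), -1)) = Mul(68921, Pow(Rational(3, 50), -1)) = Mul(68921, Rational(50, 3)) = Rational(3446050, 3)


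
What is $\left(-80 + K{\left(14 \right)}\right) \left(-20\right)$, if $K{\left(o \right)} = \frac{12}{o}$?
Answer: $\frac{11080}{7} \approx 1582.9$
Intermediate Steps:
$\left(-80 + K{\left(14 \right)}\right) \left(-20\right) = \left(-80 + \frac{12}{14}\right) \left(-20\right) = \left(-80 + 12 \cdot \frac{1}{14}\right) \left(-20\right) = \left(-80 + \frac{6}{7}\right) \left(-20\right) = \left(- \frac{554}{7}\right) \left(-20\right) = \frac{11080}{7}$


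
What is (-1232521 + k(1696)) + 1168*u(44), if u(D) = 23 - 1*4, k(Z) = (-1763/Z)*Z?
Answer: -1212092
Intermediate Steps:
k(Z) = -1763
u(D) = 19 (u(D) = 23 - 4 = 19)
(-1232521 + k(1696)) + 1168*u(44) = (-1232521 - 1763) + 1168*19 = -1234284 + 22192 = -1212092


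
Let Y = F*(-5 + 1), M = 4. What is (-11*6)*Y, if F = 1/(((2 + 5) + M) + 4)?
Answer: 88/5 ≈ 17.600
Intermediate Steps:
F = 1/15 (F = 1/(((2 + 5) + 4) + 4) = 1/((7 + 4) + 4) = 1/(11 + 4) = 1/15 ≈ 0.066667)
Y = -4/15 (Y = (-5 + 1)/15 = (1/15)*(-4) = -4/15 ≈ -0.26667)
(-11*6)*Y = -11*6*(-4/15) = -66*(-4/15) = 88/5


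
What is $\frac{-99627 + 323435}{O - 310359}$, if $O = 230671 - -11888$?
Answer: $- \frac{27976}{8475} \approx -3.301$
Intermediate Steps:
$O = 242559$ ($O = 230671 + 11888 = 242559$)
$\frac{-99627 + 323435}{O - 310359} = \frac{-99627 + 323435}{242559 - 310359} = \frac{223808}{-67800} = 223808 \left(- \frac{1}{67800}\right) = - \frac{27976}{8475}$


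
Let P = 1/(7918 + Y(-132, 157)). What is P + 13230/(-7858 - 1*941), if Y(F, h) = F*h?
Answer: -8068199/5365714 ≈ -1.5037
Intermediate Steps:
P = -1/12806 (P = 1/(7918 - 132*157) = 1/(7918 - 20724) = 1/(-12806) = -1/12806 ≈ -7.8088e-5)
P + 13230/(-7858 - 1*941) = -1/12806 + 13230/(-7858 - 1*941) = -1/12806 + 13230/(-7858 - 941) = -1/12806 + 13230/(-8799) = -1/12806 + 13230*(-1/8799) = -1/12806 - 630/419 = -8068199/5365714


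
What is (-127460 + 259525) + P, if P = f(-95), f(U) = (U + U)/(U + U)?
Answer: 132066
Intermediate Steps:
f(U) = 1 (f(U) = (2*U)/((2*U)) = (2*U)*(1/(2*U)) = 1)
P = 1
(-127460 + 259525) + P = (-127460 + 259525) + 1 = 132065 + 1 = 132066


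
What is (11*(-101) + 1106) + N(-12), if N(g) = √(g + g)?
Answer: -5 + 2*I*√6 ≈ -5.0 + 4.899*I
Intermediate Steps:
N(g) = √2*√g (N(g) = √(2*g) = √2*√g)
(11*(-101) + 1106) + N(-12) = (11*(-101) + 1106) + √2*√(-12) = (-1111 + 1106) + √2*(2*I*√3) = -5 + 2*I*√6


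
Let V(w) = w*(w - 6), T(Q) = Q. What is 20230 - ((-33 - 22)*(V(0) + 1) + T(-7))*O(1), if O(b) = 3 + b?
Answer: 20478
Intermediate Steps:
V(w) = w*(-6 + w)
20230 - ((-33 - 22)*(V(0) + 1) + T(-7))*O(1) = 20230 - ((-33 - 22)*(0*(-6 + 0) + 1) - 7)*(3 + 1) = 20230 - (-55*(0*(-6) + 1) - 7)*4 = 20230 - (-55*(0 + 1) - 7)*4 = 20230 - (-55*1 - 7)*4 = 20230 - (-55 - 7)*4 = 20230 - (-62)*4 = 20230 - 1*(-248) = 20230 + 248 = 20478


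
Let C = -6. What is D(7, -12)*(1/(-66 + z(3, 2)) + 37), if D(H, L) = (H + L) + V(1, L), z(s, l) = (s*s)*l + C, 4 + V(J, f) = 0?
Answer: -1997/6 ≈ -332.83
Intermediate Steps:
V(J, f) = -4 (V(J, f) = -4 + 0 = -4)
z(s, l) = -6 + l*s**2 (z(s, l) = (s*s)*l - 6 = s**2*l - 6 = l*s**2 - 6 = -6 + l*s**2)
D(H, L) = -4 + H + L (D(H, L) = (H + L) - 4 = -4 + H + L)
D(7, -12)*(1/(-66 + z(3, 2)) + 37) = (-4 + 7 - 12)*(1/(-66 + (-6 + 2*3**2)) + 37) = -9*(1/(-66 + (-6 + 2*9)) + 37) = -9*(1/(-66 + (-6 + 18)) + 37) = -9*(1/(-66 + 12) + 37) = -9*(1/(-54) + 37) = -9*(-1/54 + 37) = -9*1997/54 = -1997/6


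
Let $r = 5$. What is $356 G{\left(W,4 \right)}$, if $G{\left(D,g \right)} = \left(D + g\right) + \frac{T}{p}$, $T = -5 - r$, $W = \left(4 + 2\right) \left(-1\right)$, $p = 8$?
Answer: $-1157$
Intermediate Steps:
$W = -6$ ($W = 6 \left(-1\right) = -6$)
$T = -10$ ($T = -5 - 5 = -10$)
$G{\left(D,g \right)} = - \frac{5}{4} + D + g$ ($G{\left(D,g \right)} = \left(D + g\right) - \frac{10}{8} = \left(D + g\right) - \frac{5}{4} = - \frac{5}{4} + D + g$)
$356 G{\left(W,4 \right)} = 356 \left(- \frac{5}{4} - 6 + 4\right) = 356 \left(- \frac{13}{4}\right) = -1157$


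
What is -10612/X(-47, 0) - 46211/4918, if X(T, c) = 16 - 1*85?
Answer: 49001257/339342 ≈ 144.40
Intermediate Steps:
X(T, c) = -69 (X(T, c) = 16 - 85 = -69)
-10612/X(-47, 0) - 46211/4918 = -10612/(-69) - 46211/4918 = -10612*(-1/69) - 46211*1/4918 = 10612/69 - 46211/4918 = 49001257/339342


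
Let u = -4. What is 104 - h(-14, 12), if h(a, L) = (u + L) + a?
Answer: 110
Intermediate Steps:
h(a, L) = -4 + L + a (h(a, L) = (-4 + L) + a = -4 + L + a)
104 - h(-14, 12) = 104 - (-4 + 12 - 14) = 104 - 1*(-6) = 104 + 6 = 110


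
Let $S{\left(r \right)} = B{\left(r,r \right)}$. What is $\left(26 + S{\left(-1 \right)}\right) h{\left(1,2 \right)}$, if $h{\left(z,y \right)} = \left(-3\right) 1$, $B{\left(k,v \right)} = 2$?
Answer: $-84$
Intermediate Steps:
$h{\left(z,y \right)} = -3$
$S{\left(r \right)} = 2$
$\left(26 + S{\left(-1 \right)}\right) h{\left(1,2 \right)} = \left(26 + 2\right) \left(-3\right) = 28 \left(-3\right) = -84$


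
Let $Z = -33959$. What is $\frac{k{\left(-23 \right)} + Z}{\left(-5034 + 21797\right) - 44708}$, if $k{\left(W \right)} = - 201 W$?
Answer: $\frac{29336}{27945} \approx 1.0498$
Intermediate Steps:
$\frac{k{\left(-23 \right)} + Z}{\left(-5034 + 21797\right) - 44708} = \frac{\left(-201\right) \left(-23\right) - 33959}{\left(-5034 + 21797\right) - 44708} = \frac{4623 - 33959}{16763 - 44708} = - \frac{29336}{-27945} = \left(-29336\right) \left(- \frac{1}{27945}\right) = \frac{29336}{27945}$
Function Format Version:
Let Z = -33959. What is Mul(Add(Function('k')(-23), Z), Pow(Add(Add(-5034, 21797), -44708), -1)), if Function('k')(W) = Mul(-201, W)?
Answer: Rational(29336, 27945) ≈ 1.0498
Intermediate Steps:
Mul(Add(Function('k')(-23), Z), Pow(Add(Add(-5034, 21797), -44708), -1)) = Mul(Add(Mul(-201, -23), -33959), Pow(Add(Add(-5034, 21797), -44708), -1)) = Mul(Add(4623, -33959), Pow(Add(16763, -44708), -1)) = Mul(-29336, Pow(-27945, -1)) = Mul(-29336, Rational(-1, 27945)) = Rational(29336, 27945)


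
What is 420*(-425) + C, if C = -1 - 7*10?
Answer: -178571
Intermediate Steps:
C = -71 (C = -1 - 70 = -71)
420*(-425) + C = 420*(-425) - 71 = -178500 - 71 = -178571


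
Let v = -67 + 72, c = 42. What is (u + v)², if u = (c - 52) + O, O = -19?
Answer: 576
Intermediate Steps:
v = 5
u = -29 (u = (42 - 52) - 19 = -10 - 19 = -29)
(u + v)² = (-29 + 5)² = (-24)² = 576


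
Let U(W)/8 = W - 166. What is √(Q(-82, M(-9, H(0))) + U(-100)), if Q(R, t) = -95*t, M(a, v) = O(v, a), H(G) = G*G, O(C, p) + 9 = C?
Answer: I*√1273 ≈ 35.679*I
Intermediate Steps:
O(C, p) = -9 + C
H(G) = G²
U(W) = -1328 + 8*W (U(W) = 8*(W - 166) = 8*(-166 + W) = -1328 + 8*W)
M(a, v) = -9 + v
√(Q(-82, M(-9, H(0))) + U(-100)) = √(-95*(-9 + 0²) + (-1328 + 8*(-100))) = √(-95*(-9 + 0) + (-1328 - 800)) = √(-95*(-9) - 2128) = √(855 - 2128) = √(-1273) = I*√1273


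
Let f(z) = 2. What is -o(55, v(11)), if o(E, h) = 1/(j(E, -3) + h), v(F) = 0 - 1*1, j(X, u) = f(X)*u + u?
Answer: 1/10 ≈ 0.10000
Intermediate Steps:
j(X, u) = 3*u (j(X, u) = 2*u + u = 3*u)
v(F) = -1 (v(F) = 0 - 1 = -1)
o(E, h) = 1/(-9 + h) (o(E, h) = 1/(3*(-3) + h) = 1/(-9 + h))
-o(55, v(11)) = -1/(-9 - 1) = -1/(-10) = -1*(-1/10) = 1/10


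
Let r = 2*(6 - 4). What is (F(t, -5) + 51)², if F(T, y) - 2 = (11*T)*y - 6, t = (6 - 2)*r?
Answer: 693889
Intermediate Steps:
r = 4 (r = 2*2 = 4)
t = 16 (t = (6 - 2)*4 = 4*4 = 16)
F(T, y) = -4 + 11*T*y (F(T, y) = 2 + ((11*T)*y - 6) = 2 + (11*T*y - 6) = 2 + (-6 + 11*T*y) = -4 + 11*T*y)
(F(t, -5) + 51)² = ((-4 + 11*16*(-5)) + 51)² = ((-4 - 880) + 51)² = (-884 + 51)² = (-833)² = 693889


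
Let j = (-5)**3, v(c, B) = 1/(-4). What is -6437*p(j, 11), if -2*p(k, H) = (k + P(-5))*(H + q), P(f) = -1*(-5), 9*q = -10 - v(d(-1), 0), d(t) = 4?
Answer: -3830015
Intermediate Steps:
v(c, B) = -1/4
q = -13/12 (q = (-10 - 1*(-1/4))/9 = (-10 + 1/4)/9 = (1/9)*(-39/4) = -13/12 ≈ -1.0833)
P(f) = 5
j = -125
p(k, H) = -(5 + k)*(-13/12 + H)/2 (p(k, H) = -(k + 5)*(H - 13/12)/2 = -(5 + k)*(-13/12 + H)/2)
-6437*p(j, 11) = -6437*(65/24 - 5/2*11 + (13/24)*(-125) - 1/2*11*(-125)) = -6437*(65/24 - 55/2 - 1625/24 + 1375/2) = -6437*595 = -3830015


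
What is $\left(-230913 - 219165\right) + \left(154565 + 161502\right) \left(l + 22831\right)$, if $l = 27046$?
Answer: $15764023681$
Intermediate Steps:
$\left(-230913 - 219165\right) + \left(154565 + 161502\right) \left(l + 22831\right) = \left(-230913 - 219165\right) + \left(154565 + 161502\right) \left(27046 + 22831\right) = -450078 + 316067 \cdot 49877 = -450078 + 15764473759 = 15764023681$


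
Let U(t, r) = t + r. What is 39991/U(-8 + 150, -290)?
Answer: -39991/148 ≈ -270.21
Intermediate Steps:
U(t, r) = r + t
39991/U(-8 + 150, -290) = 39991/(-290 + (-8 + 150)) = 39991/(-290 + 142) = 39991/(-148) = 39991*(-1/148) = -39991/148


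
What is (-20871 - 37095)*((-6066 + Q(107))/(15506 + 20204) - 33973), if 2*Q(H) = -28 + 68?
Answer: 35161650312108/17855 ≈ 1.9693e+9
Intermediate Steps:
Q(H) = 20 (Q(H) = (-28 + 68)/2 = (½)*40 = 20)
(-20871 - 37095)*((-6066 + Q(107))/(15506 + 20204) - 33973) = (-20871 - 37095)*((-6066 + 20)/(15506 + 20204) - 33973) = -57966*(-6046/35710 - 33973) = -57966*(-6046*1/35710 - 33973) = -57966*(-3023/17855 - 33973) = -57966*(-606590938/17855) = 35161650312108/17855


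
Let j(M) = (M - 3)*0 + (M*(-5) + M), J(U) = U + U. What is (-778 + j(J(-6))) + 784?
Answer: 54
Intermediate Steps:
J(U) = 2*U
j(M) = -4*M (j(M) = (-3 + M)*0 + (-5*M + M) = 0 - 4*M = -4*M)
(-778 + j(J(-6))) + 784 = (-778 - 8*(-6)) + 784 = (-778 - 4*(-12)) + 784 = (-778 + 48) + 784 = -730 + 784 = 54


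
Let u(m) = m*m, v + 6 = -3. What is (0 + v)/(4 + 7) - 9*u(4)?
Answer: -1593/11 ≈ -144.82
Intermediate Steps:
v = -9 (v = -6 - 3 = -9)
u(m) = m**2
(0 + v)/(4 + 7) - 9*u(4) = (0 - 9)/(4 + 7) - 9*4**2 = -9/11 - 9*16 = -9*1/11 - 144 = -9/11 - 144 = -1593/11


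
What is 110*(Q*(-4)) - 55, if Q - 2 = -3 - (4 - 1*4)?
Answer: 385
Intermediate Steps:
Q = -1 (Q = 2 + (-3 - (4 - 1*4)) = 2 + (-3 - (4 - 4)) = 2 + (-3 - 1*0) = 2 + (-3 + 0) = 2 - 3 = -1)
110*(Q*(-4)) - 55 = 110*(-1*(-4)) - 55 = 110*4 - 55 = 440 - 55 = 385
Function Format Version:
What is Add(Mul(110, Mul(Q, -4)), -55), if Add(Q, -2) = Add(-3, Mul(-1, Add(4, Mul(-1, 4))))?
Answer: 385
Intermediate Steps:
Q = -1 (Q = Add(2, Add(-3, Mul(-1, Add(4, Mul(-1, 4))))) = Add(2, Add(-3, Mul(-1, Add(4, -4)))) = Add(2, Add(-3, Mul(-1, 0))) = Add(2, Add(-3, 0)) = Add(2, -3) = -1)
Add(Mul(110, Mul(Q, -4)), -55) = Add(Mul(110, Mul(-1, -4)), -55) = Add(Mul(110, 4), -55) = Add(440, -55) = 385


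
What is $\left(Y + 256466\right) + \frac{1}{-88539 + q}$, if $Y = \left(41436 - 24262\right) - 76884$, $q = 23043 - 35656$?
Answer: $\frac{19902262911}{101152} \approx 1.9676 \cdot 10^{5}$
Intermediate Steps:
$q = -12613$ ($q = 23043 - 35656 = -12613$)
$Y = -59710$ ($Y = 17174 - 76884 = -59710$)
$\left(Y + 256466\right) + \frac{1}{-88539 + q} = \left(-59710 + 256466\right) + \frac{1}{-88539 - 12613} = 196756 + \frac{1}{-101152} = 196756 - \frac{1}{101152} = \frac{19902262911}{101152}$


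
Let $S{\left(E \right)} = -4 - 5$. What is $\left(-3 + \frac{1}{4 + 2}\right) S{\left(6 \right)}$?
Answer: $\frac{51}{2} \approx 25.5$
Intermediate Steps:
$S{\left(E \right)} = -9$
$\left(-3 + \frac{1}{4 + 2}\right) S{\left(6 \right)} = \left(-3 + \frac{1}{4 + 2}\right) \left(-9\right) = \left(-3 + \frac{1}{6}\right) \left(-9\right) = \left(- \frac{17}{6}\right) \left(-9\right) = \frac{51}{2}$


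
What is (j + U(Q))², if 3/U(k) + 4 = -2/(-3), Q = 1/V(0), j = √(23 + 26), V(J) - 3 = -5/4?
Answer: 3721/100 ≈ 37.210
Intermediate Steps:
V(J) = 7/4 (V(J) = 3 - 5/4 = 7/4)
j = 7 (j = √49 = 7)
Q = 4/7 (Q = 1/(7/4) = 4/7 ≈ 0.57143)
U(k) = -9/10 (U(k) = 3/(-4 - 2/(-3)) = 3/(-4 - 2*(-⅓)) = 3/(-4 + ⅔) = 3/(-10/3) = 3*(-3/10) = -9/10)
(j + U(Q))² = (7 - 9/10)² = (61/10)² = 3721/100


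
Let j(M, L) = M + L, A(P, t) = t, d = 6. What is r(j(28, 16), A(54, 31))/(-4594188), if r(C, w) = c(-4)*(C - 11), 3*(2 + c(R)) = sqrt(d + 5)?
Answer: 11/765698 - 11*sqrt(11)/4594188 ≈ 6.4249e-6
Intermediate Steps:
c(R) = -2 + sqrt(11)/3 (c(R) = -2 + sqrt(6 + 5)/3 = -2 + sqrt(11)/3)
j(M, L) = L + M
r(C, w) = (-11 + C)*(-2 + sqrt(11)/3) (r(C, w) = (-2 + sqrt(11)/3)*(C - 11) = (-2 + sqrt(11)/3)*(-11 + C) = (-11 + C)*(-2 + sqrt(11)/3))
r(j(28, 16), A(54, 31))/(-4594188) = -(-11 + (16 + 28))*(6 - sqrt(11))/3/(-4594188) = -(-11 + 44)*(6 - sqrt(11))/3*(-1/4594188) = -1/3*33*(6 - sqrt(11))*(-1/4594188) = (-66 + 11*sqrt(11))*(-1/4594188) = 11/765698 - 11*sqrt(11)/4594188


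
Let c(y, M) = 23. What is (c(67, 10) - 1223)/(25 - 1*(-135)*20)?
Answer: -48/109 ≈ -0.44037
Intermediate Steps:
(c(67, 10) - 1223)/(25 - 1*(-135)*20) = (23 - 1223)/(25 - 1*(-135)*20) = -1200/(25 + 135*20) = -1200/(25 + 2700) = -1200/2725 = -1200*1/2725 = -48/109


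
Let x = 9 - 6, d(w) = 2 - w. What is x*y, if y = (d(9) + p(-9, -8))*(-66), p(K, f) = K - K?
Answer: 1386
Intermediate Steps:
p(K, f) = 0
x = 3
y = 462 (y = ((2 - 1*9) + 0)*(-66) = ((2 - 9) + 0)*(-66) = (-7 + 0)*(-66) = -7*(-66) = 462)
x*y = 3*462 = 1386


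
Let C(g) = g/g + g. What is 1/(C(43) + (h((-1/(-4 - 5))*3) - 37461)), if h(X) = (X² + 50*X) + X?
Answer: -9/336599 ≈ -2.6738e-5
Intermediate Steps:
C(g) = 1 + g
h(X) = X² + 51*X
1/(C(43) + (h((-1/(-4 - 5))*3) - 37461)) = 1/((1 + 43) + (((-1/(-4 - 5))*3)*(51 + (-1/(-4 - 5))*3) - 37461)) = 1/(44 + (((-1/(-9))*3)*(51 + (-1/(-9))*3) - 37461)) = 1/(44 + ((-⅑*(-1)*3)*(51 - ⅑*(-1)*3) - 37461)) = 1/(44 + (((⅑)*3)*(51 + (⅑)*3) - 37461)) = 1/(44 + ((51 + ⅓)/3 - 37461)) = 1/(44 + ((⅓)*(154/3) - 37461)) = 1/(44 + (154/9 - 37461)) = 1/(44 - 336995/9) = 1/(-336599/9) = -9/336599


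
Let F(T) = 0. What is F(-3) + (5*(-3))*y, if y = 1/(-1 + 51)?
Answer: -3/10 ≈ -0.30000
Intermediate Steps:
y = 1/50 ≈ 0.020000
F(-3) + (5*(-3))*y = 0 + (5*(-3))*(1/50) = 0 - 15*1/50 = 0 - 3/10 = -3/10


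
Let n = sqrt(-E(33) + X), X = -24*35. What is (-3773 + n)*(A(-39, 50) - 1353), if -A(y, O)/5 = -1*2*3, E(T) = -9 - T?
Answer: 4991679 - 1323*I*sqrt(798) ≈ 4.9917e+6 - 37373.0*I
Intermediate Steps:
A(y, O) = 30 (A(y, O) = -5*(-1*2)*3 = -(-10)*3 = -5*(-6) = 30)
X = -840
n = I*sqrt(798) (n = sqrt(-(-9 - 1*33) - 840) = sqrt(-(-9 - 33) - 840) = sqrt(-1*(-42) - 840) = sqrt(42 - 840) = sqrt(-798) = I*sqrt(798) ≈ 28.249*I)
(-3773 + n)*(A(-39, 50) - 1353) = (-3773 + I*sqrt(798))*(30 - 1353) = (-3773 + I*sqrt(798))*(-1323) = 4991679 - 1323*I*sqrt(798)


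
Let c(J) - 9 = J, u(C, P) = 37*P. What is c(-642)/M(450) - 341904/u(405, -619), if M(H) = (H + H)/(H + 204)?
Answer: -509650897/1145150 ≈ -445.05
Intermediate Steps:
M(H) = 2*H/(204 + H) (M(H) = (2*H)/(204 + H) = 2*H/(204 + H))
c(J) = 9 + J
c(-642)/M(450) - 341904/u(405, -619) = (9 - 642)/((2*450/(204 + 450))) - 341904/(37*(-619)) = -633/(2*450/654) - 341904/(-22903) = -633/(2*450*(1/654)) - 341904*(-1/22903) = -633/150/109 + 341904/22903 = -633*109/150 + 341904/22903 = -22999/50 + 341904/22903 = -509650897/1145150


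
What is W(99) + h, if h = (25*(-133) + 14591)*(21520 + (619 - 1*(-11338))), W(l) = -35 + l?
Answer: 377151946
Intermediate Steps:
h = 377151882 (h = (-3325 + 14591)*(21520 + (619 + 11338)) = 11266*(21520 + 11957) = 11266*33477 = 377151882)
W(99) + h = (-35 + 99) + 377151882 = 64 + 377151882 = 377151946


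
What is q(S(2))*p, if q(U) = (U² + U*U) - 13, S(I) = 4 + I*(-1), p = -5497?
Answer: 27485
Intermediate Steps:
S(I) = 4 - I
q(U) = -13 + 2*U² (q(U) = (U² + U²) - 13 = 2*U² - 13 = -13 + 2*U²)
q(S(2))*p = (-13 + 2*(4 - 1*2)²)*(-5497) = (-13 + 2*(4 - 2)²)*(-5497) = (-13 + 2*2²)*(-5497) = (-13 + 2*4)*(-5497) = (-13 + 8)*(-5497) = -5*(-5497) = 27485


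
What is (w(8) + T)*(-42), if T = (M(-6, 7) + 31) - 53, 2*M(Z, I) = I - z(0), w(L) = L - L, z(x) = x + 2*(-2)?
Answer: 693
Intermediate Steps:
z(x) = -4 + x (z(x) = x - 4 = -4 + x)
w(L) = 0
M(Z, I) = 2 + I/2 (M(Z, I) = (I - (-4 + 0))/2 = (I - 1*(-4))/2 = (I + 4)/2 = (4 + I)/2 = 2 + I/2)
T = -33/2 (T = ((2 + (½)*7) + 31) - 53 = ((2 + 7/2) + 31) - 53 = (11/2 + 31) - 53 = 73/2 - 53 = -33/2 ≈ -16.500)
(w(8) + T)*(-42) = (0 - 33/2)*(-42) = -33/2*(-42) = 693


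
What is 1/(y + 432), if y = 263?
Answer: 1/695 ≈ 0.0014388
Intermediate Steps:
1/(y + 432) = 1/(263 + 432) = 1/695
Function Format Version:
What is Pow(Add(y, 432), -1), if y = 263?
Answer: Rational(1, 695) ≈ 0.0014388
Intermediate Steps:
Pow(Add(y, 432), -1) = Pow(Add(263, 432), -1) = Pow(695, -1) = Rational(1, 695)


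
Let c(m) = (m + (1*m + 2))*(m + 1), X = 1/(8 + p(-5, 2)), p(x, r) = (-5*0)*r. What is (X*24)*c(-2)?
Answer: 6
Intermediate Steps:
p(x, r) = 0 (p(x, r) = 0*r = 0)
X = 1/8 (X = 1/(8 + 0) = 1/8 ≈ 0.12500)
c(m) = (1 + m)*(2 + 2*m) (c(m) = (m + (m + 2))*(1 + m) = (m + (2 + m))*(1 + m) = (2 + 2*m)*(1 + m) = (1 + m)*(2 + 2*m))
(X*24)*c(-2) = ((1/8)*24)*(2 + 2*(-2)**2 + 4*(-2)) = 3*(2 + 2*4 - 8) = 3*(2 + 8 - 8) = 3*2 = 6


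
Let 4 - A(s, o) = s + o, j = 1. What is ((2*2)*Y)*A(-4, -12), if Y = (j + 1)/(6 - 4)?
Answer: 80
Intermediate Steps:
A(s, o) = 4 - o - s (A(s, o) = 4 - (s + o) = 4 - (o + s) = 4 + (-o - s) = 4 - o - s)
Y = 1 (Y = (1 + 1)/(6 - 4) = 2/2 = 2*(1/2) = 1)
((2*2)*Y)*A(-4, -12) = ((2*2)*1)*(4 - 1*(-12) - 1*(-4)) = (4*1)*(4 + 12 + 4) = 4*20 = 80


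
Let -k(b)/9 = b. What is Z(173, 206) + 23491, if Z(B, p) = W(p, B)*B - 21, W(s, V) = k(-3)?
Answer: 28141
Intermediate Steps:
k(b) = -9*b
W(s, V) = 27 (W(s, V) = -9*(-3) = 27)
Z(B, p) = -21 + 27*B (Z(B, p) = 27*B - 21 = -21 + 27*B)
Z(173, 206) + 23491 = (-21 + 27*173) + 23491 = (-21 + 4671) + 23491 = 4650 + 23491 = 28141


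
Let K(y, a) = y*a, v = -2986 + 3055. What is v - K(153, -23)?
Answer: 3588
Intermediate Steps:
v = 69
K(y, a) = a*y
v - K(153, -23) = 69 - (-23)*153 = 69 - 1*(-3519) = 69 + 3519 = 3588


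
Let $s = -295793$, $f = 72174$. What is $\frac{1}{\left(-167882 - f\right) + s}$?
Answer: $- \frac{1}{535849} \approx -1.8662 \cdot 10^{-6}$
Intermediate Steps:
$\frac{1}{\left(-167882 - f\right) + s} = \frac{1}{\left(-167882 - 72174\right) - 295793} = \frac{1}{-240056 - 295793} = \frac{1}{-535849} = - \frac{1}{535849}$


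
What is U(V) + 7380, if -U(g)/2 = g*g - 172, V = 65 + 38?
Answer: -13494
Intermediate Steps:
V = 103
U(g) = 344 - 2*g² (U(g) = -2*(g*g - 172) = -2*(g² - 172) = -2*(-172 + g²) = 344 - 2*g²)
U(V) + 7380 = (344 - 2*103²) + 7380 = (344 - 2*10609) + 7380 = (344 - 21218) + 7380 = -20874 + 7380 = -13494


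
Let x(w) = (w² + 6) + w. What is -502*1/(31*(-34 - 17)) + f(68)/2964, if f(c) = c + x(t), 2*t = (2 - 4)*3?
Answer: 134534/390507 ≈ 0.34451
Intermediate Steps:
t = -3 (t = ((2 - 4)*3)/2 = (-2*3)/2 = (½)*(-6) = -3)
x(w) = 6 + w + w² (x(w) = (6 + w²) + w = 6 + w + w²)
f(c) = 12 + c (f(c) = c + (6 - 3 + (-3)²) = c + (6 - 3 + 9) = c + 12 = 12 + c)
-502*1/(31*(-34 - 17)) + f(68)/2964 = -502*1/(31*(-34 - 17)) + (12 + 68)/2964 = -502/(31*(-51)) + 80*(1/2964) = -502/(-1581) + 20/741 = -502*(-1/1581) + 20/741 = 502/1581 + 20/741 = 134534/390507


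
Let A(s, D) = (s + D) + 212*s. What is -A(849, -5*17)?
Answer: -180752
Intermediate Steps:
A(s, D) = D + 213*s (A(s, D) = (D + s) + 212*s = D + 213*s)
-A(849, -5*17) = -(-5*17 + 213*849) = -(-85 + 180837) = -1*180752 = -180752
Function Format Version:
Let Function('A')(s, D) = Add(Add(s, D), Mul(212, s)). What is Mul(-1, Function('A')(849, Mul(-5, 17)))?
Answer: -180752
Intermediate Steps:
Function('A')(s, D) = Add(D, Mul(213, s)) (Function('A')(s, D) = Add(Add(D, s), Mul(212, s)) = Add(D, Mul(213, s)))
Mul(-1, Function('A')(849, Mul(-5, 17))) = Mul(-1, Add(Mul(-5, 17), Mul(213, 849))) = Mul(-1, Add(-85, 180837)) = Mul(-1, 180752) = -180752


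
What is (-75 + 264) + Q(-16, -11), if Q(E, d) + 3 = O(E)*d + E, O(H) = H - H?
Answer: 170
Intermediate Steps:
O(H) = 0
Q(E, d) = -3 + E (Q(E, d) = -3 + (0*d + E) = -3 + (0 + E) = -3 + E)
(-75 + 264) + Q(-16, -11) = (-75 + 264) + (-3 - 16) = 189 - 19 = 170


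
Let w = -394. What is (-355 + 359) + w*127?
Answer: -50034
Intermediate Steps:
(-355 + 359) + w*127 = (-355 + 359) - 394*127 = 4 - 50038 = -50034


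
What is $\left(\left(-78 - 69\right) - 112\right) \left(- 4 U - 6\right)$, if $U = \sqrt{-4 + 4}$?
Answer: $1554$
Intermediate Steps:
$U = 0$ ($U = \sqrt{0} = 0$)
$\left(\left(-78 - 69\right) - 112\right) \left(- 4 U - 6\right) = \left(\left(-78 - 69\right) - 112\right) \left(\left(-4\right) 0 - 6\right) = \left(\left(-78 - 69\right) - 112\right) \left(0 - 6\right) = \left(-147 - 112\right) \left(-6\right) = \left(-259\right) \left(-6\right) = 1554$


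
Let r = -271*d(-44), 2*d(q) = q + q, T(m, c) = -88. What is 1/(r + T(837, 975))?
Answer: 1/11836 ≈ 8.4488e-5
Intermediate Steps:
d(q) = q (d(q) = (q + q)/2 = (2*q)/2 = q)
r = 11924 (r = -271*(-44) = 11924)
1/(r + T(837, 975)) = 1/(11924 - 88) = 1/11836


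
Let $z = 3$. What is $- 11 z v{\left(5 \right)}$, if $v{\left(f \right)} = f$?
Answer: $-165$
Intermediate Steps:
$- 11 z v{\left(5 \right)} = \left(-11\right) 3 \cdot 5 = \left(-33\right) 5 = -165$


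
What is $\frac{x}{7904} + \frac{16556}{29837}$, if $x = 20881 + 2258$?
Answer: $\frac{821256967}{235831648} \approx 3.4824$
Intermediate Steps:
$x = 23139$
$\frac{x}{7904} + \frac{16556}{29837} = \frac{23139}{7904} + \frac{16556}{29837} = \frac{821256967}{235831648}$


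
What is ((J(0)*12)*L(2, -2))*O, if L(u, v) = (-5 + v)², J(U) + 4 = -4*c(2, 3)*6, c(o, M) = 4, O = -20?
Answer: 1176000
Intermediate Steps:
J(U) = -100 (J(U) = -4 - 4*4*6 = -4 - 16*6 = -4 - 96 = -100)
((J(0)*12)*L(2, -2))*O = ((-100*12)*(-5 - 2)²)*(-20) = -1200*(-7)²*(-20) = -1200*49*(-20) = -58800*(-20) = 1176000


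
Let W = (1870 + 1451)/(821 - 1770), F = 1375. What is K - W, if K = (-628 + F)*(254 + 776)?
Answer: 730173411/949 ≈ 7.6941e+5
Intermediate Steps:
K = 769410 (K = (-628 + 1375)*(254 + 776) = 747*1030 = 769410)
W = -3321/949 (W = 3321/(-949) = 3321*(-1/949) = -3321/949 ≈ -3.4995)
K - W = 769410 - 1*(-3321/949) = 769410 + 3321/949 = 730173411/949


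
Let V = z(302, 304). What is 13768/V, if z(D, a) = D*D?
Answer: 3442/22801 ≈ 0.15096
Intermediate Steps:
z(D, a) = D²
V = 91204 (V = 302² = 91204)
13768/V = 13768/91204 = 13768*(1/91204) = 3442/22801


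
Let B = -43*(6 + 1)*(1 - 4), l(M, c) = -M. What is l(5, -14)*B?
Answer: -4515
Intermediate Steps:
B = 903 (B = -301*(-3) = -43*(-21) = 903)
l(5, -14)*B = -1*5*903 = -5*903 = -4515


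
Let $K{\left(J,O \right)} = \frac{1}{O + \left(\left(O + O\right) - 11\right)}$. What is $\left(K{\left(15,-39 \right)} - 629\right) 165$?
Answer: $- \frac{13284645}{128} \approx -1.0379 \cdot 10^{5}$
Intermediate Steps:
$K{\left(J,O \right)} = \frac{1}{-11 + 3 O}$ ($K{\left(J,O \right)} = \frac{1}{O + \left(2 O - 11\right)} = \frac{1}{O + \left(-11 + 2 O\right)} = \frac{1}{-11 + 3 O}$)
$\left(K{\left(15,-39 \right)} - 629\right) 165 = \left(\frac{1}{-11 + 3 \left(-39\right)} - 629\right) 165 = \left(\frac{1}{-11 - 117} - 629\right) 165 = \left(\frac{1}{-128} - 629\right) 165 = \left(- \frac{1}{128} - 629\right) 165 = \left(- \frac{80513}{128}\right) 165 = - \frac{13284645}{128}$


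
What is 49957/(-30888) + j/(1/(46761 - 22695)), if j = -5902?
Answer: -4387255338373/30888 ≈ -1.4204e+8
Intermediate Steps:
49957/(-30888) + j/(1/(46761 - 22695)) = 49957/(-30888) - 5902/(1/(46761 - 22695)) = 49957*(-1/30888) - 5902/(1/24066) = -49957/30888 - 5902/1/24066 = -49957/30888 - 5902*24066 = -49957/30888 - 142037532 = -4387255338373/30888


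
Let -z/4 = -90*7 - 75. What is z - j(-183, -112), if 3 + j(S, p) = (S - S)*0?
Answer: 2823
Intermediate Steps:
j(S, p) = -3 (j(S, p) = -3 + (S - S)*0 = -3 + 0*0 = -3 + 0 = -3)
z = 2820 (z = -4*(-90*7 - 75) = -4*(-630 - 75) = -4*(-705) = 2820)
z - j(-183, -112) = 2820 - 1*(-3) = 2820 + 3 = 2823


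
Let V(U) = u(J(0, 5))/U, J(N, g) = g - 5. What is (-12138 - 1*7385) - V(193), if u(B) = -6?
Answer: -3767933/193 ≈ -19523.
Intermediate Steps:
J(N, g) = -5 + g
V(U) = -6/U
(-12138 - 1*7385) - V(193) = (-12138 - 1*7385) - (-6)/193 = (-12138 - 7385) - (-6)/193 = -19523 - 1*(-6/193) = -19523 + 6/193 = -3767933/193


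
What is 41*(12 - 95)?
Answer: -3403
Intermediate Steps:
41*(12 - 95) = 41*(-83) = -3403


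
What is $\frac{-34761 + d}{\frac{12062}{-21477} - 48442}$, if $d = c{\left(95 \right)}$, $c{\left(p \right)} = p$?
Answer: $\frac{372260841}{520200448} \approx 0.71561$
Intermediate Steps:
$d = 95$
$\frac{-34761 + d}{\frac{12062}{-21477} - 48442} = \frac{-34761 + 95}{\frac{12062}{-21477} - 48442} = - \frac{34666}{12062 \left(- \frac{1}{21477}\right) - 48442} = - \frac{34666}{- \frac{12062}{21477} - 48442} = - \frac{34666}{- \frac{1040400896}{21477}} = \left(-34666\right) \left(- \frac{21477}{1040400896}\right) = \frac{372260841}{520200448}$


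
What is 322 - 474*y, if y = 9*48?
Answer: -204446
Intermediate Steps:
y = 432
322 - 474*y = 322 - 474*432 = 322 - 204768 = -204446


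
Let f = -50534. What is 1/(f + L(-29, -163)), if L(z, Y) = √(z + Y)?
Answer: -25267/1276842674 - 2*I*√3/638421337 ≈ -1.9789e-5 - 5.426e-9*I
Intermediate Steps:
L(z, Y) = √(Y + z)
1/(f + L(-29, -163)) = 1/(-50534 + √(-163 - 29)) = 1/(-50534 + √(-192)) = 1/(-50534 + 8*I*√3)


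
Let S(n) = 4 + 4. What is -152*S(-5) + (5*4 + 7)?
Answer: -1189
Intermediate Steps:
S(n) = 8
-152*S(-5) + (5*4 + 7) = -152*8 + (5*4 + 7) = -1216 + (20 + 7) = -1216 + 27 = -1189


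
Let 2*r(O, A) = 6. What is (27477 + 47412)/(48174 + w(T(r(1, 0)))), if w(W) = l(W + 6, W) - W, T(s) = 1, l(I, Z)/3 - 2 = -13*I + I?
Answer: 74889/47927 ≈ 1.5626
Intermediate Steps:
l(I, Z) = 6 - 36*I (l(I, Z) = 6 + 3*(-13*I + I) = 6 + 3*(-12*I) = 6 - 36*I)
r(O, A) = 3 (r(O, A) = (1/2)*6 = 3)
w(W) = -210 - 37*W (w(W) = (6 - 36*(W + 6)) - W = (6 - 36*(6 + W)) - W = (6 + (-216 - 36*W)) - W = (-210 - 36*W) - W = -210 - 37*W)
(27477 + 47412)/(48174 + w(T(r(1, 0)))) = (27477 + 47412)/(48174 + (-210 - 37*1)) = 74889/(48174 + (-210 - 37)) = 74889/(48174 - 247) = 74889/47927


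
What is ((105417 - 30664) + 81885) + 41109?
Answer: 197747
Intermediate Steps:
((105417 - 30664) + 81885) + 41109 = (74753 + 81885) + 41109 = 156638 + 41109 = 197747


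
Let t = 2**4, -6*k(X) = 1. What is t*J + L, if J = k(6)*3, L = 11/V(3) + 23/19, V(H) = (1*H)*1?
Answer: -178/57 ≈ -3.1228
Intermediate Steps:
V(H) = H (V(H) = H*1 = H)
k(X) = -1/6 (k(X) = -1/6*1 = -1/6)
t = 16
L = 278/57 (L = 11/3 + 23/19 = 278/57 ≈ 4.8772)
J = -1/2 (J = -1/6*3 = -1/2 ≈ -0.50000)
t*J + L = 16*(-1/2) + 278/57 = -8 + 278/57 = -178/57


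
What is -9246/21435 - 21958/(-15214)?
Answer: 55000181/54352015 ≈ 1.0119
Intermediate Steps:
-9246/21435 - 21958/(-15214) = -9246*1/21435 - 21958*(-1/15214) = -3082/7145 + 10979/7607 = 55000181/54352015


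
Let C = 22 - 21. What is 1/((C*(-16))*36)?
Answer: -1/576 ≈ -0.0017361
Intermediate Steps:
C = 1
1/((C*(-16))*36) = 1/((1*(-16))*36) = 1/(-16*36) = 1/(-576) = -1/576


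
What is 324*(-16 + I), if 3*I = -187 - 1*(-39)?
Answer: -21168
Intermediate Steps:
I = -148/3 (I = (-187 - 1*(-39))/3 = (-187 + 39)/3 = (⅓)*(-148) = -148/3 ≈ -49.333)
324*(-16 + I) = 324*(-16 - 148/3) = 324*(-196/3) = -21168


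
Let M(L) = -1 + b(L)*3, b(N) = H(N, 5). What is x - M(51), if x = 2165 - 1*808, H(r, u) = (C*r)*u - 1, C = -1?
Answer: 2126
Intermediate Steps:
H(r, u) = -1 - r*u (H(r, u) = (-r)*u - 1 = -r*u - 1 = -1 - r*u)
b(N) = -1 - 5*N (b(N) = -1 - 1*N*5 = -1 - 5*N)
M(L) = -4 - 15*L (M(L) = -1 + (-1 - 5*L)*3 = -1 + (-3 - 15*L) = -4 - 15*L)
x = 1357 (x = 2165 - 808 = 1357)
x - M(51) = 1357 - (-4 - 15*51) = 1357 - (-4 - 765) = 1357 - 1*(-769) = 1357 + 769 = 2126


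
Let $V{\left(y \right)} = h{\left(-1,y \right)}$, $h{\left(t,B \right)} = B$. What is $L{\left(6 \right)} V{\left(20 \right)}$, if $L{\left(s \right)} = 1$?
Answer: $20$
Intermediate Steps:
$V{\left(y \right)} = y$
$L{\left(6 \right)} V{\left(20 \right)} = 1 \cdot 20 = 20$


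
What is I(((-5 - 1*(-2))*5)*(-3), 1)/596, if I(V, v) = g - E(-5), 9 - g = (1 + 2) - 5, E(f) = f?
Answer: 4/149 ≈ 0.026846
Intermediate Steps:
g = 11 (g = 9 - ((1 + 2) - 5) = 9 - (3 - 5) = 9 - 1*(-2) = 9 + 2 = 11)
I(V, v) = 16 (I(V, v) = 11 - 1*(-5) = 11 + 5 = 16)
I(((-5 - 1*(-2))*5)*(-3), 1)/596 = 16/596 = 16*(1/596) = 4/149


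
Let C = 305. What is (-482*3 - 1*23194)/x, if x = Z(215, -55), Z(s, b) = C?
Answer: -4928/61 ≈ -80.787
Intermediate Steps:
Z(s, b) = 305
x = 305
(-482*3 - 1*23194)/x = (-482*3 - 1*23194)/305 = (-1446 - 23194)*(1/305) = -24640*1/305 = -4928/61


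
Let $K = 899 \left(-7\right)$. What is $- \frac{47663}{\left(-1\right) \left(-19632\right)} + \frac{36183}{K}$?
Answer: $- \frac{144326845}{17649168} \approx -8.1776$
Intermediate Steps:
$K = -6293$
$- \frac{47663}{\left(-1\right) \left(-19632\right)} + \frac{36183}{K} = - \frac{47663}{\left(-1\right) \left(-19632\right)} + \frac{36183}{-6293} = - \frac{47663}{19632} + 36183 \left(- \frac{1}{6293}\right) = \left(-47663\right) \frac{1}{19632} - \frac{5169}{899} = - \frac{47663}{19632} - \frac{5169}{899} = - \frac{144326845}{17649168}$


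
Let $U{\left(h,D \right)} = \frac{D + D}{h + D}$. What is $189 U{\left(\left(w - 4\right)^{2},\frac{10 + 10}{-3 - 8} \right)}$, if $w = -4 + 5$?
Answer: $- \frac{7560}{79} \approx -95.696$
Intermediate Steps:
$w = 1$
$U{\left(h,D \right)} = \frac{2 D}{D + h}$
$189 U{\left(\left(w - 4\right)^{2},\frac{10 + 10}{-3 - 8} \right)} = 189 \frac{2 \frac{10 + 10}{-3 - 8}}{\frac{10 + 10}{-3 - 8} + \left(1 - 4\right)^{2}} = 189 \frac{2 \frac{20}{-11}}{\frac{20}{-11} + \left(-3\right)^{2}} = 189 \frac{2 \cdot 20 \left(- \frac{1}{11}\right)}{20 \left(- \frac{1}{11}\right) + 9} = 189 \cdot 2 \left(- \frac{20}{11}\right) \frac{1}{- \frac{20}{11} + 9} = 189 \cdot 2 \left(- \frac{20}{11}\right) \frac{1}{\frac{79}{11}} = 189 \cdot 2 \left(- \frac{20}{11}\right) \frac{11}{79} = 189 \left(- \frac{40}{79}\right) = - \frac{7560}{79}$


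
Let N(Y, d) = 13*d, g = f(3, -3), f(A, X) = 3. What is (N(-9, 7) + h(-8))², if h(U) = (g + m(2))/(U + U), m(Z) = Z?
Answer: 2105401/256 ≈ 8224.2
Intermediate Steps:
g = 3
h(U) = 5/(2*U) (h(U) = (3 + 2)/(U + U) = 5/((2*U)) = 5*(1/(2*U)) = 5/(2*U))
(N(-9, 7) + h(-8))² = (13*7 + (5/2)/(-8))² = (91 + (5/2)*(-⅛))² = (91 - 5/16)² = (1451/16)² = 2105401/256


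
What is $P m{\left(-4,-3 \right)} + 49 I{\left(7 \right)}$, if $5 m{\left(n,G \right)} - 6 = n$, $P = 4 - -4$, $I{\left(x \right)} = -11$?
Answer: $- \frac{2679}{5} \approx -535.8$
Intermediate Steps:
$P = 8$ ($P = 4 + 4 = 8$)
$m{\left(n,G \right)} = \frac{6}{5} + \frac{n}{5}$
$P m{\left(-4,-3 \right)} + 49 I{\left(7 \right)} = 8 \left(\frac{6}{5} + \frac{1}{5} \left(-4\right)\right) + 49 \left(-11\right) = 8 \left(\frac{6}{5} - \frac{4}{5}\right) - 539 = 8 \cdot \frac{2}{5} - 539 = \frac{16}{5} - 539 = - \frac{2679}{5}$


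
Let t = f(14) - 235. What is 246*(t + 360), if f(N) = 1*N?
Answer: 34194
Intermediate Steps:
f(N) = N
t = -221 (t = 14 - 235 = -221)
246*(t + 360) = 246*(-221 + 360) = 246*139 = 34194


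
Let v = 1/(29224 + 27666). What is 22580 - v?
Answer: 1284576199/56890 ≈ 22580.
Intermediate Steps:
v = 1/56890 ≈ 1.7578e-5
22580 - v = 22580 - 1*1/56890 = 22580 - 1/56890 = 1284576199/56890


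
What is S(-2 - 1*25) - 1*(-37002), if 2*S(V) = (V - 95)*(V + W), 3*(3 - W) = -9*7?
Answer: 37185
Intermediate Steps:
W = 24 (W = 3 - (-3)*7 = 3 - ⅓*(-63) = 3 + 21 = 24)
S(V) = (-95 + V)*(24 + V)/2 (S(V) = ((V - 95)*(V + 24))/2 = ((-95 + V)*(24 + V))/2 = (-95 + V)*(24 + V)/2)
S(-2 - 1*25) - 1*(-37002) = (-1140 + (-2 - 1*25)²/2 - 71*(-2 - 1*25)/2) - 1*(-37002) = (-1140 + (-2 - 25)²/2 - 71*(-2 - 25)/2) + 37002 = (-1140 + (½)*(-27)² - 71/2*(-27)) + 37002 = (-1140 + (½)*729 + 1917/2) + 37002 = (-1140 + 729/2 + 1917/2) + 37002 = 183 + 37002 = 37185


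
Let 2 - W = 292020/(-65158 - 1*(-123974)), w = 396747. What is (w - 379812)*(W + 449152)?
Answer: 111843607305285/14704 ≈ 7.6063e+9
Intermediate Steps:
W = -43597/14704 (W = 2 - 292020/(-65158 - 1*(-123974)) = 2 - 292020/(-65158 + 123974) = 2 - 292020/58816 = 2 - 1*73005/14704 = 2 - 73005/14704 = -43597/14704 ≈ -2.9650)
(w - 379812)*(W + 449152) = (396747 - 379812)*(-43597/14704 + 449152) = 16935*(6604287411/14704) = 111843607305285/14704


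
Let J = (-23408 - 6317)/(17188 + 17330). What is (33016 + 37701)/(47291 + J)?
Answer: 2441009406/1632361013 ≈ 1.4954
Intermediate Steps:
J = -29725/34518 ≈ -0.86115
(33016 + 37701)/(47291 + J) = (33016 + 37701)/(47291 - 29725/34518) = 70717/(1632361013/34518) = 70717*(34518/1632361013) = 2441009406/1632361013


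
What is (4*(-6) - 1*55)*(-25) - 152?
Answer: 1823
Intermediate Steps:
(4*(-6) - 1*55)*(-25) - 152 = (-24 - 55)*(-25) - 152 = -79*(-25) - 152 = 1975 - 152 = 1823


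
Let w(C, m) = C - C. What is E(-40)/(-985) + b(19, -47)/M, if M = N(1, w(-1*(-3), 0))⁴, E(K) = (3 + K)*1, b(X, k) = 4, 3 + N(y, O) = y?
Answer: 1133/3940 ≈ 0.28756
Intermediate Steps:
w(C, m) = 0
N(y, O) = -3 + y
E(K) = 3 + K
M = 16 (M = (-3 + 1)⁴ = (-2)⁴ = 16)
E(-40)/(-985) + b(19, -47)/M = (3 - 40)/(-985) + 4/16 = -37*(-1/985) + 4*(1/16) = 37/985 + ¼ = 1133/3940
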